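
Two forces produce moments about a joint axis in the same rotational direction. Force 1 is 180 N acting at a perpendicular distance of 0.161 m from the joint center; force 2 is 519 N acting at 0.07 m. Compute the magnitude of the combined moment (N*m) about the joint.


M = F1 * d1 + F2 * d2
M = 180 * 0.161 + 519 * 0.07
M = 28.9800 + 36.3300
M = 65.3100


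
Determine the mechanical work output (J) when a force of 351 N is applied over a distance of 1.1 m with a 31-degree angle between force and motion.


W = F * d * cos(theta)
theta = 31 deg = 0.5411 rad
cos(theta) = 0.8572
W = 351 * 1.1 * 0.8572
W = 330.9523


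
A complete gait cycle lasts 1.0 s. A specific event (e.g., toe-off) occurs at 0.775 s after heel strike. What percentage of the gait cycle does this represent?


pct = (event_time / cycle_time) * 100
pct = (0.775 / 1.0) * 100
ratio = 0.7750
pct = 77.5000


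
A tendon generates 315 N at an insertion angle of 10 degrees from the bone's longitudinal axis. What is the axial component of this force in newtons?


F_eff = F_tendon * cos(theta)
theta = 10 deg = 0.1745 rad
cos(theta) = 0.9848
F_eff = 315 * 0.9848
F_eff = 310.2144


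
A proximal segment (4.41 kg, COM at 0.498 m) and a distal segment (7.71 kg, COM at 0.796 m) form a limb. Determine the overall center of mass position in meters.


COM = (m1*x1 + m2*x2) / (m1 + m2)
COM = (4.41*0.498 + 7.71*0.796) / (4.41 + 7.71)
Numerator = 8.3333
Denominator = 12.1200
COM = 0.6876


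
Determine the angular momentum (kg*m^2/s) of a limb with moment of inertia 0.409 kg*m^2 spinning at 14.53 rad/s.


L = I * omega
L = 0.409 * 14.53
L = 5.9428


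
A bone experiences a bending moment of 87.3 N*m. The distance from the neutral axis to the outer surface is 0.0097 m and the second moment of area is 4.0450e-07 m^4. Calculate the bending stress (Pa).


sigma = M * c / I
sigma = 87.3 * 0.0097 / 4.0450e-07
M * c = 0.8468
sigma = 2.0935e+06


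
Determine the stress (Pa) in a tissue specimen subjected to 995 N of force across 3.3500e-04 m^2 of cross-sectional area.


stress = F / A
stress = 995 / 3.3500e-04
stress = 2.9701e+06


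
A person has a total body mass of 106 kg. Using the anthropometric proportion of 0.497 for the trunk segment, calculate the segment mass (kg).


m_segment = body_mass * fraction
m_segment = 106 * 0.497
m_segment = 52.6820


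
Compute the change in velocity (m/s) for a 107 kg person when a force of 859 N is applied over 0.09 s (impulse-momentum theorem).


J = F * dt = 859 * 0.09 = 77.3100 N*s
delta_v = J / m
delta_v = 77.3100 / 107
delta_v = 0.7225


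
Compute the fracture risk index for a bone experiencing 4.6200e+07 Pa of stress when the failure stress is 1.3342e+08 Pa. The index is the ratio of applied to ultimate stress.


FRI = applied / ultimate
FRI = 4.6200e+07 / 1.3342e+08
FRI = 0.3463


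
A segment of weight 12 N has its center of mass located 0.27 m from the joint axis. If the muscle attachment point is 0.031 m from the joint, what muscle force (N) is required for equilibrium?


F_muscle = W * d_load / d_muscle
F_muscle = 12 * 0.27 / 0.031
Numerator = 3.2400
F_muscle = 104.5161


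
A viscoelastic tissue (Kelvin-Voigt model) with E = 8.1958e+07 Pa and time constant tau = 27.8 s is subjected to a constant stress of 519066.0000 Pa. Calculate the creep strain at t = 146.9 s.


epsilon(t) = (sigma/E) * (1 - exp(-t/tau))
sigma/E = 519066.0000 / 8.1958e+07 = 0.0063
exp(-t/tau) = exp(-146.9 / 27.8) = 0.0051
epsilon = 0.0063 * (1 - 0.0051)
epsilon = 0.0063


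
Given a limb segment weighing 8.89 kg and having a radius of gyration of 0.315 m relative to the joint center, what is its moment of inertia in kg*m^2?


I = m * k^2
I = 8.89 * 0.315^2
k^2 = 0.0992
I = 0.8821


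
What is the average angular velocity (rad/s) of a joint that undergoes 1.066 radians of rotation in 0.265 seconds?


omega = delta_theta / delta_t
omega = 1.066 / 0.265
omega = 4.0226


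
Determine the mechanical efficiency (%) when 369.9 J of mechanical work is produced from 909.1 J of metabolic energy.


eta = (W_mech / E_meta) * 100
eta = (369.9 / 909.1) * 100
ratio = 0.4069
eta = 40.6886


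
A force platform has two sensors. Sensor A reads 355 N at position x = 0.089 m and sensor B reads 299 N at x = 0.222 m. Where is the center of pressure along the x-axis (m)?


COP_x = (F1*x1 + F2*x2) / (F1 + F2)
COP_x = (355*0.089 + 299*0.222) / (355 + 299)
Numerator = 97.9730
Denominator = 654
COP_x = 0.1498


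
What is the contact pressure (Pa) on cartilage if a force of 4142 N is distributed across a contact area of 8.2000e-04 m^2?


P = F / A
P = 4142 / 8.2000e-04
P = 5.0512e+06


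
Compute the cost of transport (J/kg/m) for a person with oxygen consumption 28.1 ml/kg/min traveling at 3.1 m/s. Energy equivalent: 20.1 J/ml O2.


Power per kg = VO2 * 20.1 / 60
Power per kg = 28.1 * 20.1 / 60 = 9.4135 W/kg
Cost = power_per_kg / speed
Cost = 9.4135 / 3.1
Cost = 3.0366


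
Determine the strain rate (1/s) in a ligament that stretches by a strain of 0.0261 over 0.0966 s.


strain_rate = delta_strain / delta_t
strain_rate = 0.0261 / 0.0966
strain_rate = 0.2702


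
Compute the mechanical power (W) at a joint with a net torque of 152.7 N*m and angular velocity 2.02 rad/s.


P = M * omega
P = 152.7 * 2.02
P = 308.4540


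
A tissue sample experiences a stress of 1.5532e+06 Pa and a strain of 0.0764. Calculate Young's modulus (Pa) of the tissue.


E = stress / strain
E = 1.5532e+06 / 0.0764
E = 2.0330e+07


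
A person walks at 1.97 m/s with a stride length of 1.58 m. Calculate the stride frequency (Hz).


f = v / stride_length
f = 1.97 / 1.58
f = 1.2468


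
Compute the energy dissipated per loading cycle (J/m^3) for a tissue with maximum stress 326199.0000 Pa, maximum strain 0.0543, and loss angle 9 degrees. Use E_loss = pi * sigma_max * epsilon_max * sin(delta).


E_loss = pi * sigma_max * epsilon_max * sin(delta)
delta = 9 deg = 0.1571 rad
sin(delta) = 0.1564
E_loss = pi * 326199.0000 * 0.0543 * 0.1564
E_loss = 8704.9197


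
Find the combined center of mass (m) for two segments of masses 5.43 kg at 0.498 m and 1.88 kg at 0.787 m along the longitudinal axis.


COM = (m1*x1 + m2*x2) / (m1 + m2)
COM = (5.43*0.498 + 1.88*0.787) / (5.43 + 1.88)
Numerator = 4.1837
Denominator = 7.3100
COM = 0.5723


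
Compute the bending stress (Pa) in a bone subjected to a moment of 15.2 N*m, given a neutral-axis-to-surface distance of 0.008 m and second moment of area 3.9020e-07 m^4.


sigma = M * c / I
sigma = 15.2 * 0.008 / 3.9020e-07
M * c = 0.1216
sigma = 311635.0589


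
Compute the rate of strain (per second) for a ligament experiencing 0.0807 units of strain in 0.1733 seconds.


strain_rate = delta_strain / delta_t
strain_rate = 0.0807 / 0.1733
strain_rate = 0.4657


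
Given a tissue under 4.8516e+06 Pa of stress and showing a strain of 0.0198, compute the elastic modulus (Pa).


E = stress / strain
E = 4.8516e+06 / 0.0198
E = 2.4503e+08


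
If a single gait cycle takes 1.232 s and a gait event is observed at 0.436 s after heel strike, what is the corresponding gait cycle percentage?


pct = (event_time / cycle_time) * 100
pct = (0.436 / 1.232) * 100
ratio = 0.3539
pct = 35.3896


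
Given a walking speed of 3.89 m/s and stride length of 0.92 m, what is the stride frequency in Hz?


f = v / stride_length
f = 3.89 / 0.92
f = 4.2283


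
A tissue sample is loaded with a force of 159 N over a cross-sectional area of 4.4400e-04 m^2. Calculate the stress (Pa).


stress = F / A
stress = 159 / 4.4400e-04
stress = 358108.1081


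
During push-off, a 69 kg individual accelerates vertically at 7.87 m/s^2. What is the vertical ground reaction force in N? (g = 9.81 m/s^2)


GRF = m * (g + a)
GRF = 69 * (9.81 + 7.87)
GRF = 69 * 17.6800
GRF = 1219.9200


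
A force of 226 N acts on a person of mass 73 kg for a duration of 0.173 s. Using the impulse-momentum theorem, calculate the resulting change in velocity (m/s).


J = F * dt = 226 * 0.173 = 39.0980 N*s
delta_v = J / m
delta_v = 39.0980 / 73
delta_v = 0.5356


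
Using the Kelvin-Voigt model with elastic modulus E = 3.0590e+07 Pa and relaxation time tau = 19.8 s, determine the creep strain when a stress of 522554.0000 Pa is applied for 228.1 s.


epsilon(t) = (sigma/E) * (1 - exp(-t/tau))
sigma/E = 522554.0000 / 3.0590e+07 = 0.0171
exp(-t/tau) = exp(-228.1 / 19.8) = 9.9275e-06
epsilon = 0.0171 * (1 - 9.9275e-06)
epsilon = 0.0171


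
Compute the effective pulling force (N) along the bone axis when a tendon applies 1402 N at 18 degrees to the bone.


F_eff = F_tendon * cos(theta)
theta = 18 deg = 0.3142 rad
cos(theta) = 0.9511
F_eff = 1402 * 0.9511
F_eff = 1333.3812


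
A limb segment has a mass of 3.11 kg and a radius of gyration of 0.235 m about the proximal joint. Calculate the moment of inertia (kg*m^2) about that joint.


I = m * k^2
I = 3.11 * 0.235^2
k^2 = 0.0552
I = 0.1717


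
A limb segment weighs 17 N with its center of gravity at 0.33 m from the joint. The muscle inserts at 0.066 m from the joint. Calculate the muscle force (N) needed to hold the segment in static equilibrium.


F_muscle = W * d_load / d_muscle
F_muscle = 17 * 0.33 / 0.066
Numerator = 5.6100
F_muscle = 85.0000


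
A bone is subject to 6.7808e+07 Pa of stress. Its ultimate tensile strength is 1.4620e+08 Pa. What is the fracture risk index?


FRI = applied / ultimate
FRI = 6.7808e+07 / 1.4620e+08
FRI = 0.4638


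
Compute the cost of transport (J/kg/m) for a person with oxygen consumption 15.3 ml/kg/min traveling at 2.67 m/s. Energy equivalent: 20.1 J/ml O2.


Power per kg = VO2 * 20.1 / 60
Power per kg = 15.3 * 20.1 / 60 = 5.1255 W/kg
Cost = power_per_kg / speed
Cost = 5.1255 / 2.67
Cost = 1.9197


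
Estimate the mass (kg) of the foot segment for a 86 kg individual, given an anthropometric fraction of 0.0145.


m_segment = body_mass * fraction
m_segment = 86 * 0.0145
m_segment = 1.2470


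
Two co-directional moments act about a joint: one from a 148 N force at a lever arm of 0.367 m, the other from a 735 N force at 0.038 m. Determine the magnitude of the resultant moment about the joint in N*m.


M = F1 * d1 + F2 * d2
M = 148 * 0.367 + 735 * 0.038
M = 54.3160 + 27.9300
M = 82.2460


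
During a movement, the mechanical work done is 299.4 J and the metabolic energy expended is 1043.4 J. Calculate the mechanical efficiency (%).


eta = (W_mech / E_meta) * 100
eta = (299.4 / 1043.4) * 100
ratio = 0.2869
eta = 28.6947


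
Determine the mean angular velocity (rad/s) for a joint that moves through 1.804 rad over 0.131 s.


omega = delta_theta / delta_t
omega = 1.804 / 0.131
omega = 13.7710


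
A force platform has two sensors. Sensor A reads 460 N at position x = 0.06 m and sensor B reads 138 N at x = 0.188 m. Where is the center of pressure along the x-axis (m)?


COP_x = (F1*x1 + F2*x2) / (F1 + F2)
COP_x = (460*0.06 + 138*0.188) / (460 + 138)
Numerator = 53.5440
Denominator = 598
COP_x = 0.0895


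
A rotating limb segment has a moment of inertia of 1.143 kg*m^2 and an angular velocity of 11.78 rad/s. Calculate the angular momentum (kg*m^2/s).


L = I * omega
L = 1.143 * 11.78
L = 13.4645


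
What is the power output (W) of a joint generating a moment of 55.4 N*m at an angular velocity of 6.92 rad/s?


P = M * omega
P = 55.4 * 6.92
P = 383.3680


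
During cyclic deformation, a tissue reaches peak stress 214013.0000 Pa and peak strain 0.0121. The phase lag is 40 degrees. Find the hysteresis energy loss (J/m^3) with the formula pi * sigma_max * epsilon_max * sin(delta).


E_loss = pi * sigma_max * epsilon_max * sin(delta)
delta = 40 deg = 0.6981 rad
sin(delta) = 0.6428
E_loss = pi * 214013.0000 * 0.0121 * 0.6428
E_loss = 5229.2920


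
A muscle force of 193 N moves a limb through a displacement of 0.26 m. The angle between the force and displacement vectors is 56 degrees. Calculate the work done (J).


W = F * d * cos(theta)
theta = 56 deg = 0.9774 rad
cos(theta) = 0.5592
W = 193 * 0.26 * 0.5592
W = 28.0603


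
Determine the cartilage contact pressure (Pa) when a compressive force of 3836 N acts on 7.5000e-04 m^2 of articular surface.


P = F / A
P = 3836 / 7.5000e-04
P = 5.1147e+06


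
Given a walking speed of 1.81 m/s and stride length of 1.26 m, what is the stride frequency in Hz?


f = v / stride_length
f = 1.81 / 1.26
f = 1.4365


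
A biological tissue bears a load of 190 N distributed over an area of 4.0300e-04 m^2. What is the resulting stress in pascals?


stress = F / A
stress = 190 / 4.0300e-04
stress = 471464.0199


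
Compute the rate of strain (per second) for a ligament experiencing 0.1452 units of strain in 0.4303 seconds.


strain_rate = delta_strain / delta_t
strain_rate = 0.1452 / 0.4303
strain_rate = 0.3374


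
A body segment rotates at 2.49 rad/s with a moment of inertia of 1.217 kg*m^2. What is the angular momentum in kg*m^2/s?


L = I * omega
L = 1.217 * 2.49
L = 3.0303


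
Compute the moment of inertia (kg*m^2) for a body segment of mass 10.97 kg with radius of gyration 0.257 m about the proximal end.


I = m * k^2
I = 10.97 * 0.257^2
k^2 = 0.0660
I = 0.7246


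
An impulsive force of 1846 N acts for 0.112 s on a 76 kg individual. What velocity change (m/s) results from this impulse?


J = F * dt = 1846 * 0.112 = 206.7520 N*s
delta_v = J / m
delta_v = 206.7520 / 76
delta_v = 2.7204


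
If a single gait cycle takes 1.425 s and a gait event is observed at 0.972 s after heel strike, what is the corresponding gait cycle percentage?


pct = (event_time / cycle_time) * 100
pct = (0.972 / 1.425) * 100
ratio = 0.6821
pct = 68.2105


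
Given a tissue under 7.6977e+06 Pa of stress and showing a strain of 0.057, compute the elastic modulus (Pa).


E = stress / strain
E = 7.6977e+06 / 0.057
E = 1.3505e+08


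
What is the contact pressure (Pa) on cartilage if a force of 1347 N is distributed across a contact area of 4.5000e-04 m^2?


P = F / A
P = 1347 / 4.5000e-04
P = 2.9933e+06


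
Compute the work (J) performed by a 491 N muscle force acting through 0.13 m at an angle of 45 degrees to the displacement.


W = F * d * cos(theta)
theta = 45 deg = 0.7854 rad
cos(theta) = 0.7071
W = 491 * 0.13 * 0.7071
W = 45.1346


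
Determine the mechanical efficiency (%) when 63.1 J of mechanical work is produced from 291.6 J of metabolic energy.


eta = (W_mech / E_meta) * 100
eta = (63.1 / 291.6) * 100
ratio = 0.2164
eta = 21.6392


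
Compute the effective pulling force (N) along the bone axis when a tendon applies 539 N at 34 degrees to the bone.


F_eff = F_tendon * cos(theta)
theta = 34 deg = 0.5934 rad
cos(theta) = 0.8290
F_eff = 539 * 0.8290
F_eff = 446.8513


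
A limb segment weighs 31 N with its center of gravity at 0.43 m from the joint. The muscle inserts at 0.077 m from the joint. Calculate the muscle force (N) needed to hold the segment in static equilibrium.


F_muscle = W * d_load / d_muscle
F_muscle = 31 * 0.43 / 0.077
Numerator = 13.3300
F_muscle = 173.1169


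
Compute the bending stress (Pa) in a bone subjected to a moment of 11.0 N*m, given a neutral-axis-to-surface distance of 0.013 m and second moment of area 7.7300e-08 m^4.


sigma = M * c / I
sigma = 11.0 * 0.013 / 7.7300e-08
M * c = 0.1430
sigma = 1.8499e+06


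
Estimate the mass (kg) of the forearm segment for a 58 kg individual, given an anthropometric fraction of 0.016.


m_segment = body_mass * fraction
m_segment = 58 * 0.016
m_segment = 0.9280


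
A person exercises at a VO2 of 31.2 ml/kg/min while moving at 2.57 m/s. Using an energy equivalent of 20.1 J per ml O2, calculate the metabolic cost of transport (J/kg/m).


Power per kg = VO2 * 20.1 / 60
Power per kg = 31.2 * 20.1 / 60 = 10.4520 W/kg
Cost = power_per_kg / speed
Cost = 10.4520 / 2.57
Cost = 4.0669


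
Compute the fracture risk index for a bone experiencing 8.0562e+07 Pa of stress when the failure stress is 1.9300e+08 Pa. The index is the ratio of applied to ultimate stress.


FRI = applied / ultimate
FRI = 8.0562e+07 / 1.9300e+08
FRI = 0.4174


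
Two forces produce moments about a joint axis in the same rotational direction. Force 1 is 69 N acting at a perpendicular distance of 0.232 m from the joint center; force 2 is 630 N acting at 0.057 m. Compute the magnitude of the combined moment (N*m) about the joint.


M = F1 * d1 + F2 * d2
M = 69 * 0.232 + 630 * 0.057
M = 16.0080 + 35.9100
M = 51.9180


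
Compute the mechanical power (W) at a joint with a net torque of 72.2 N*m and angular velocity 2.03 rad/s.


P = M * omega
P = 72.2 * 2.03
P = 146.5660


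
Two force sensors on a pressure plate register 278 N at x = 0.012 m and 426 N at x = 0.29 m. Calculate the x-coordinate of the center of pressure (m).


COP_x = (F1*x1 + F2*x2) / (F1 + F2)
COP_x = (278*0.012 + 426*0.29) / (278 + 426)
Numerator = 126.8760
Denominator = 704
COP_x = 0.1802


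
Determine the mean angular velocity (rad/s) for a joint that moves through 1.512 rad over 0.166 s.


omega = delta_theta / delta_t
omega = 1.512 / 0.166
omega = 9.1084


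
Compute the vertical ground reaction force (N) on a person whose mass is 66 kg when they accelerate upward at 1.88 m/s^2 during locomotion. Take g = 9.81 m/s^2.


GRF = m * (g + a)
GRF = 66 * (9.81 + 1.88)
GRF = 66 * 11.6900
GRF = 771.5400


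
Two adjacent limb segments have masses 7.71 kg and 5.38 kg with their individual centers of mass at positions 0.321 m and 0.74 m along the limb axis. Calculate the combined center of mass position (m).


COM = (m1*x1 + m2*x2) / (m1 + m2)
COM = (7.71*0.321 + 5.38*0.74) / (7.71 + 5.38)
Numerator = 6.4561
Denominator = 13.0900
COM = 0.4932


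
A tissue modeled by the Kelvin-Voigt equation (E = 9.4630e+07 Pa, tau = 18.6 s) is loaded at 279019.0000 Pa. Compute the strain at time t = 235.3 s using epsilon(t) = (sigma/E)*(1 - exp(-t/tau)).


epsilon(t) = (sigma/E) * (1 - exp(-t/tau))
sigma/E = 279019.0000 / 9.4630e+07 = 0.0029
exp(-t/tau) = exp(-235.3 / 18.6) = 3.2058e-06
epsilon = 0.0029 * (1 - 3.2058e-06)
epsilon = 0.0029


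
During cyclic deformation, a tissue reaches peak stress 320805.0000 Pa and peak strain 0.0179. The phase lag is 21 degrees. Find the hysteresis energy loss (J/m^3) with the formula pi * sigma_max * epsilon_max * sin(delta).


E_loss = pi * sigma_max * epsilon_max * sin(delta)
delta = 21 deg = 0.3665 rad
sin(delta) = 0.3584
E_loss = pi * 320805.0000 * 0.0179 * 0.3584
E_loss = 6465.0694


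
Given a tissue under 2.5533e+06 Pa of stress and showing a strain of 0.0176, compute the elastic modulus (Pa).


E = stress / strain
E = 2.5533e+06 / 0.0176
E = 1.4507e+08


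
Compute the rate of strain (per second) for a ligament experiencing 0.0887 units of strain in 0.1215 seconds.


strain_rate = delta_strain / delta_t
strain_rate = 0.0887 / 0.1215
strain_rate = 0.7300


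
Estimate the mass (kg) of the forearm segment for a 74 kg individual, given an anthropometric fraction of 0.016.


m_segment = body_mass * fraction
m_segment = 74 * 0.016
m_segment = 1.1840


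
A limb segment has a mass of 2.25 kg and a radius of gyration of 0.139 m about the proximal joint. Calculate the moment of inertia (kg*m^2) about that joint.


I = m * k^2
I = 2.25 * 0.139^2
k^2 = 0.0193
I = 0.0435


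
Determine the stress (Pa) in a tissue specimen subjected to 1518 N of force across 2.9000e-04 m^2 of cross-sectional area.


stress = F / A
stress = 1518 / 2.9000e-04
stress = 5.2345e+06


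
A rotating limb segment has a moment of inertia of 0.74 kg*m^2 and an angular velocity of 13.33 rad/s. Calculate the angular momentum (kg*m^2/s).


L = I * omega
L = 0.74 * 13.33
L = 9.8642


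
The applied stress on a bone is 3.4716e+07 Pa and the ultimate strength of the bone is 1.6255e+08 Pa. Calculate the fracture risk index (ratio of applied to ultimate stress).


FRI = applied / ultimate
FRI = 3.4716e+07 / 1.6255e+08
FRI = 0.2136


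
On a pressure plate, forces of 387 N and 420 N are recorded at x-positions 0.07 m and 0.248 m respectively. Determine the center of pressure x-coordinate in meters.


COP_x = (F1*x1 + F2*x2) / (F1 + F2)
COP_x = (387*0.07 + 420*0.248) / (387 + 420)
Numerator = 131.2500
Denominator = 807
COP_x = 0.1626


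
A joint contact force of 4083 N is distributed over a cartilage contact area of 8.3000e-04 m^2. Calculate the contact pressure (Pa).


P = F / A
P = 4083 / 8.3000e-04
P = 4.9193e+06


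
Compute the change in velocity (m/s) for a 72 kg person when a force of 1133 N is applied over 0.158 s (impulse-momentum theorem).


J = F * dt = 1133 * 0.158 = 179.0140 N*s
delta_v = J / m
delta_v = 179.0140 / 72
delta_v = 2.4863


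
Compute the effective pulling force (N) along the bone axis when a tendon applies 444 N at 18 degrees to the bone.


F_eff = F_tendon * cos(theta)
theta = 18 deg = 0.3142 rad
cos(theta) = 0.9511
F_eff = 444 * 0.9511
F_eff = 422.2691


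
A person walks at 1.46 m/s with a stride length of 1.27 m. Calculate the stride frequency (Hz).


f = v / stride_length
f = 1.46 / 1.27
f = 1.1496


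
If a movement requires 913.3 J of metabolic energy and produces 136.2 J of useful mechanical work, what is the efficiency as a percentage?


eta = (W_mech / E_meta) * 100
eta = (136.2 / 913.3) * 100
ratio = 0.1491
eta = 14.9130


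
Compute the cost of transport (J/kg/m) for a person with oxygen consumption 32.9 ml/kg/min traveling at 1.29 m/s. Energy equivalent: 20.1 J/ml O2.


Power per kg = VO2 * 20.1 / 60
Power per kg = 32.9 * 20.1 / 60 = 11.0215 W/kg
Cost = power_per_kg / speed
Cost = 11.0215 / 1.29
Cost = 8.5438


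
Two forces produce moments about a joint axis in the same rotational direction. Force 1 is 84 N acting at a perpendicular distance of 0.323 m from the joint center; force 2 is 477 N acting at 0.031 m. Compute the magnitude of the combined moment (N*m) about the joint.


M = F1 * d1 + F2 * d2
M = 84 * 0.323 + 477 * 0.031
M = 27.1320 + 14.7870
M = 41.9190


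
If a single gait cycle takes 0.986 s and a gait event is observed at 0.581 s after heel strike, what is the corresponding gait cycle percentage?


pct = (event_time / cycle_time) * 100
pct = (0.581 / 0.986) * 100
ratio = 0.5892
pct = 58.9249


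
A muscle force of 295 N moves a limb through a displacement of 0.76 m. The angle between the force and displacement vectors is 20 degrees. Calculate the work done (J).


W = F * d * cos(theta)
theta = 20 deg = 0.3491 rad
cos(theta) = 0.9397
W = 295 * 0.76 * 0.9397
W = 210.6791


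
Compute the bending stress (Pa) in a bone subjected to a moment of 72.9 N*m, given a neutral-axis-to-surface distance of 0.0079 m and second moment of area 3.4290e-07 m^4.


sigma = M * c / I
sigma = 72.9 * 0.0079 / 3.4290e-07
M * c = 0.5759
sigma = 1.6795e+06


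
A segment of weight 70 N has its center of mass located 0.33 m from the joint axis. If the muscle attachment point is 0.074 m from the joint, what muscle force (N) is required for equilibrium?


F_muscle = W * d_load / d_muscle
F_muscle = 70 * 0.33 / 0.074
Numerator = 23.1000
F_muscle = 312.1622


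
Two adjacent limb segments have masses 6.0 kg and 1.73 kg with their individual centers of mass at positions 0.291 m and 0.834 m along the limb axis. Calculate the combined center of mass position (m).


COM = (m1*x1 + m2*x2) / (m1 + m2)
COM = (6.0*0.291 + 1.73*0.834) / (6.0 + 1.73)
Numerator = 3.1888
Denominator = 7.7300
COM = 0.4125


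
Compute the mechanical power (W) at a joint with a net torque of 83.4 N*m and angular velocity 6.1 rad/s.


P = M * omega
P = 83.4 * 6.1
P = 508.7400


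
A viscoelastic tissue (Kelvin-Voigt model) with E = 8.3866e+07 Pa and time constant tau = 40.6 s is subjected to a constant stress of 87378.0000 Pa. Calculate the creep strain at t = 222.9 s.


epsilon(t) = (sigma/E) * (1 - exp(-t/tau))
sigma/E = 87378.0000 / 8.3866e+07 = 0.0010
exp(-t/tau) = exp(-222.9 / 40.6) = 0.0041
epsilon = 0.0010 * (1 - 0.0041)
epsilon = 0.0010


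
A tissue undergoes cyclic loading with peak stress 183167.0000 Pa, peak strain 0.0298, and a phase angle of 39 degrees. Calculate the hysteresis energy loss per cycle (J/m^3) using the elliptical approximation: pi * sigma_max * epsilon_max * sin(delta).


E_loss = pi * sigma_max * epsilon_max * sin(delta)
delta = 39 deg = 0.6807 rad
sin(delta) = 0.6293
E_loss = pi * 183167.0000 * 0.0298 * 0.6293
E_loss = 10791.5834


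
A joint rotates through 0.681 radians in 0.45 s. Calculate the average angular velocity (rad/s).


omega = delta_theta / delta_t
omega = 0.681 / 0.45
omega = 1.5133


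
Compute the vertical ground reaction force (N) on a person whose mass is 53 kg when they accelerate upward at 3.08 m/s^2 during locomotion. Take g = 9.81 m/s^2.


GRF = m * (g + a)
GRF = 53 * (9.81 + 3.08)
GRF = 53 * 12.8900
GRF = 683.1700


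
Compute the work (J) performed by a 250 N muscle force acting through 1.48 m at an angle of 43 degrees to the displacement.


W = F * d * cos(theta)
theta = 43 deg = 0.7505 rad
cos(theta) = 0.7314
W = 250 * 1.48 * 0.7314
W = 270.6009


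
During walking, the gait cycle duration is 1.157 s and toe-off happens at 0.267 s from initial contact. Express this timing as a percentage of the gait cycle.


pct = (event_time / cycle_time) * 100
pct = (0.267 / 1.157) * 100
ratio = 0.2308
pct = 23.0769


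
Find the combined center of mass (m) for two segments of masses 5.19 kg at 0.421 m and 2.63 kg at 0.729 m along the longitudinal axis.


COM = (m1*x1 + m2*x2) / (m1 + m2)
COM = (5.19*0.421 + 2.63*0.729) / (5.19 + 2.63)
Numerator = 4.1023
Denominator = 7.8200
COM = 0.5246


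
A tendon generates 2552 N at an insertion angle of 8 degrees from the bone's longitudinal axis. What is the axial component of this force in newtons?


F_eff = F_tendon * cos(theta)
theta = 8 deg = 0.1396 rad
cos(theta) = 0.9903
F_eff = 2552 * 0.9903
F_eff = 2527.1641


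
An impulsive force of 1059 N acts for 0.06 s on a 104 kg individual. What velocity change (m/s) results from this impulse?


J = F * dt = 1059 * 0.06 = 63.5400 N*s
delta_v = J / m
delta_v = 63.5400 / 104
delta_v = 0.6110


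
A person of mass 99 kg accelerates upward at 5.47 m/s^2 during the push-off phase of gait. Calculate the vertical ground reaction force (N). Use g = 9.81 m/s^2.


GRF = m * (g + a)
GRF = 99 * (9.81 + 5.47)
GRF = 99 * 15.2800
GRF = 1512.7200


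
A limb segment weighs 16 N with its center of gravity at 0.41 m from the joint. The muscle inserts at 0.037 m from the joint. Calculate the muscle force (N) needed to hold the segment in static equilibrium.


F_muscle = W * d_load / d_muscle
F_muscle = 16 * 0.41 / 0.037
Numerator = 6.5600
F_muscle = 177.2973


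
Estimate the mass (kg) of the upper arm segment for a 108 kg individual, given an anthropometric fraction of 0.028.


m_segment = body_mass * fraction
m_segment = 108 * 0.028
m_segment = 3.0240


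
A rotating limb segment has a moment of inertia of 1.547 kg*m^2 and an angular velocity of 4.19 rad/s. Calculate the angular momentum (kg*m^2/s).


L = I * omega
L = 1.547 * 4.19
L = 6.4819


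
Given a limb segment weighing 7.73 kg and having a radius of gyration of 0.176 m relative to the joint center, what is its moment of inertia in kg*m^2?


I = m * k^2
I = 7.73 * 0.176^2
k^2 = 0.0310
I = 0.2394


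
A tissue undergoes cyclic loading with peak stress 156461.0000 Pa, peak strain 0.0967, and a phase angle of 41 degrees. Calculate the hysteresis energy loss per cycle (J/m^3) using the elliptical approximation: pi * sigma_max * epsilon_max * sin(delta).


E_loss = pi * sigma_max * epsilon_max * sin(delta)
delta = 41 deg = 0.7156 rad
sin(delta) = 0.6561
E_loss = pi * 156461.0000 * 0.0967 * 0.6561
E_loss = 31183.5364


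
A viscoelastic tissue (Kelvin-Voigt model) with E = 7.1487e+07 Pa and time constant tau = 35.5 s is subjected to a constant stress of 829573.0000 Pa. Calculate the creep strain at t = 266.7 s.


epsilon(t) = (sigma/E) * (1 - exp(-t/tau))
sigma/E = 829573.0000 / 7.1487e+07 = 0.0116
exp(-t/tau) = exp(-266.7 / 35.5) = 5.4612e-04
epsilon = 0.0116 * (1 - 5.4612e-04)
epsilon = 0.0116


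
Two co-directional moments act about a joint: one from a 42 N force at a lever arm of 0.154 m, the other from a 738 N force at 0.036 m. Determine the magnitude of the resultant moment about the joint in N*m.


M = F1 * d1 + F2 * d2
M = 42 * 0.154 + 738 * 0.036
M = 6.4680 + 26.5680
M = 33.0360


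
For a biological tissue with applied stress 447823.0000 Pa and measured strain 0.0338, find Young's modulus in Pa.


E = stress / strain
E = 447823.0000 / 0.0338
E = 1.3249e+07


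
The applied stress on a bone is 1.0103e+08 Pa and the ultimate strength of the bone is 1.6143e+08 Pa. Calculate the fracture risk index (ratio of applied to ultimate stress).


FRI = applied / ultimate
FRI = 1.0103e+08 / 1.6143e+08
FRI = 0.6258


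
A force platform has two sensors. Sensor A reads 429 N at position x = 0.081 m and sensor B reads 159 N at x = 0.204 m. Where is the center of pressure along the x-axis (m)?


COP_x = (F1*x1 + F2*x2) / (F1 + F2)
COP_x = (429*0.081 + 159*0.204) / (429 + 159)
Numerator = 67.1850
Denominator = 588
COP_x = 0.1143


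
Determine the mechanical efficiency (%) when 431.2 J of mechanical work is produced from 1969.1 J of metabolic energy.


eta = (W_mech / E_meta) * 100
eta = (431.2 / 1969.1) * 100
ratio = 0.2190
eta = 21.8983


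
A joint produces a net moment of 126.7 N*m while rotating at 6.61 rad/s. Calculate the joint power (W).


P = M * omega
P = 126.7 * 6.61
P = 837.4870


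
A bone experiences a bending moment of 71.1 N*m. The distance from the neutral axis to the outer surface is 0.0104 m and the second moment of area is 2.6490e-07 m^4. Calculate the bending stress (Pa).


sigma = M * c / I
sigma = 71.1 * 0.0104 / 2.6490e-07
M * c = 0.7394
sigma = 2.7914e+06


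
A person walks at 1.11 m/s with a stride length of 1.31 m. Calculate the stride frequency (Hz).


f = v / stride_length
f = 1.11 / 1.31
f = 0.8473


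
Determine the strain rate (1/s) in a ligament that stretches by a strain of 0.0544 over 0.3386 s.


strain_rate = delta_strain / delta_t
strain_rate = 0.0544 / 0.3386
strain_rate = 0.1607


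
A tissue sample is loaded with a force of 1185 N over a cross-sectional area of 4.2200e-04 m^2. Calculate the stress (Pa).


stress = F / A
stress = 1185 / 4.2200e-04
stress = 2.8081e+06


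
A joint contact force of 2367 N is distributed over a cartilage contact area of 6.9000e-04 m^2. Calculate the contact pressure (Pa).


P = F / A
P = 2367 / 6.9000e-04
P = 3.4304e+06


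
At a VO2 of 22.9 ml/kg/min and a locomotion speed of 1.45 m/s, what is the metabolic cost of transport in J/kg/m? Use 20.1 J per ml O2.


Power per kg = VO2 * 20.1 / 60
Power per kg = 22.9 * 20.1 / 60 = 7.6715 W/kg
Cost = power_per_kg / speed
Cost = 7.6715 / 1.45
Cost = 5.2907


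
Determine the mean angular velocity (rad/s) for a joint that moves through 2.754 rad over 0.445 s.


omega = delta_theta / delta_t
omega = 2.754 / 0.445
omega = 6.1888


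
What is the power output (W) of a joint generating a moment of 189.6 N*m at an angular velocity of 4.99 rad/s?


P = M * omega
P = 189.6 * 4.99
P = 946.1040


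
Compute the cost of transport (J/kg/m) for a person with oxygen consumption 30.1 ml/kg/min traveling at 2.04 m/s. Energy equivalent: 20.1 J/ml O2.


Power per kg = VO2 * 20.1 / 60
Power per kg = 30.1 * 20.1 / 60 = 10.0835 W/kg
Cost = power_per_kg / speed
Cost = 10.0835 / 2.04
Cost = 4.9429


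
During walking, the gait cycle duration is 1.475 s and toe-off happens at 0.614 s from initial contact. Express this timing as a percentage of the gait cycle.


pct = (event_time / cycle_time) * 100
pct = (0.614 / 1.475) * 100
ratio = 0.4163
pct = 41.6271


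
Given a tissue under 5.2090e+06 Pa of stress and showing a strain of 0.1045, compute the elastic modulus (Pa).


E = stress / strain
E = 5.2090e+06 / 0.1045
E = 4.9847e+07


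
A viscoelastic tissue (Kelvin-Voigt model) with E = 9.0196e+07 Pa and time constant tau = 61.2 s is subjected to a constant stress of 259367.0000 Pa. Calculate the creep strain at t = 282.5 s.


epsilon(t) = (sigma/E) * (1 - exp(-t/tau))
sigma/E = 259367.0000 / 9.0196e+07 = 0.0029
exp(-t/tau) = exp(-282.5 / 61.2) = 0.0099
epsilon = 0.0029 * (1 - 0.0099)
epsilon = 0.0028


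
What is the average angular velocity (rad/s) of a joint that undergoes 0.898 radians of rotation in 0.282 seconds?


omega = delta_theta / delta_t
omega = 0.898 / 0.282
omega = 3.1844


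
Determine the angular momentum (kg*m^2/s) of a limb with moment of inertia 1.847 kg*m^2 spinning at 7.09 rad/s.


L = I * omega
L = 1.847 * 7.09
L = 13.0952


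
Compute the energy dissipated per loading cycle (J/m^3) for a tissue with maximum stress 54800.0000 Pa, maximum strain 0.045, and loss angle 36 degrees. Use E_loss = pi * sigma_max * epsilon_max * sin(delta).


E_loss = pi * sigma_max * epsilon_max * sin(delta)
delta = 36 deg = 0.6283 rad
sin(delta) = 0.5878
E_loss = pi * 54800.0000 * 0.045 * 0.5878
E_loss = 4553.6708


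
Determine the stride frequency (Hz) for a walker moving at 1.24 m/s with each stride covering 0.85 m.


f = v / stride_length
f = 1.24 / 0.85
f = 1.4588


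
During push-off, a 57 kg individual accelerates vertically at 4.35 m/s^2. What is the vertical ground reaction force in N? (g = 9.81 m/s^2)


GRF = m * (g + a)
GRF = 57 * (9.81 + 4.35)
GRF = 57 * 14.1600
GRF = 807.1200


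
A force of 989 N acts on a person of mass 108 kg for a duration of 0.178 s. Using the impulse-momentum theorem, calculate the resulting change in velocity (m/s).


J = F * dt = 989 * 0.178 = 176.0420 N*s
delta_v = J / m
delta_v = 176.0420 / 108
delta_v = 1.6300


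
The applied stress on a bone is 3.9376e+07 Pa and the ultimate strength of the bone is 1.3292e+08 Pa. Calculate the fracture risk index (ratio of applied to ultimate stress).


FRI = applied / ultimate
FRI = 3.9376e+07 / 1.3292e+08
FRI = 0.2962


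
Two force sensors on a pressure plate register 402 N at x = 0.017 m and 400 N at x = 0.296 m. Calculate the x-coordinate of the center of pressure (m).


COP_x = (F1*x1 + F2*x2) / (F1 + F2)
COP_x = (402*0.017 + 400*0.296) / (402 + 400)
Numerator = 125.2340
Denominator = 802
COP_x = 0.1562


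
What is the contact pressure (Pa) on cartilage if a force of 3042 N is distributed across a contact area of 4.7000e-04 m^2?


P = F / A
P = 3042 / 4.7000e-04
P = 6.4723e+06


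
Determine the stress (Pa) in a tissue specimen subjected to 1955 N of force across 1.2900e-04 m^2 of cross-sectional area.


stress = F / A
stress = 1955 / 1.2900e-04
stress = 1.5155e+07


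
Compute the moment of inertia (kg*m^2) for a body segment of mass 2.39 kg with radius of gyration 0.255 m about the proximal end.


I = m * k^2
I = 2.39 * 0.255^2
k^2 = 0.0650
I = 0.1554


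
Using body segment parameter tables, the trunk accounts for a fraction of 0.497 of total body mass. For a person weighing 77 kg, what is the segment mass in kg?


m_segment = body_mass * fraction
m_segment = 77 * 0.497
m_segment = 38.2690


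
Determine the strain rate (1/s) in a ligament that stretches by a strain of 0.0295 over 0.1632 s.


strain_rate = delta_strain / delta_t
strain_rate = 0.0295 / 0.1632
strain_rate = 0.1808


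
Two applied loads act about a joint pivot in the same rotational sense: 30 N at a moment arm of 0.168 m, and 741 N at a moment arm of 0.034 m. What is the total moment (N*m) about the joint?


M = F1 * d1 + F2 * d2
M = 30 * 0.168 + 741 * 0.034
M = 5.0400 + 25.1940
M = 30.2340


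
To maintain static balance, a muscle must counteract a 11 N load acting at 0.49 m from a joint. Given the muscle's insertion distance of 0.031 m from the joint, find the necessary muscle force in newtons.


F_muscle = W * d_load / d_muscle
F_muscle = 11 * 0.49 / 0.031
Numerator = 5.3900
F_muscle = 173.8710


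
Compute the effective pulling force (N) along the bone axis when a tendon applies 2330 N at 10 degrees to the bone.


F_eff = F_tendon * cos(theta)
theta = 10 deg = 0.1745 rad
cos(theta) = 0.9848
F_eff = 2330 * 0.9848
F_eff = 2294.6021


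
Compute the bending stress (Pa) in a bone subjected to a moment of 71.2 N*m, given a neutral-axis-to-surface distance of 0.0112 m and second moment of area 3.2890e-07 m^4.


sigma = M * c / I
sigma = 71.2 * 0.0112 / 3.2890e-07
M * c = 0.7974
sigma = 2.4246e+06


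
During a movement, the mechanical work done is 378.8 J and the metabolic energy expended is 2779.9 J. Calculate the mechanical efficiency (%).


eta = (W_mech / E_meta) * 100
eta = (378.8 / 2779.9) * 100
ratio = 0.1363
eta = 13.6264


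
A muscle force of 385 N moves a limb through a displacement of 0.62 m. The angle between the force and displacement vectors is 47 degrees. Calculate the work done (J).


W = F * d * cos(theta)
theta = 47 deg = 0.8203 rad
cos(theta) = 0.6820
W = 385 * 0.62 * 0.6820
W = 162.7930


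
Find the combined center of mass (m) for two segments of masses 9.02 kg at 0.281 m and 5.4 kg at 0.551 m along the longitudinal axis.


COM = (m1*x1 + m2*x2) / (m1 + m2)
COM = (9.02*0.281 + 5.4*0.551) / (9.02 + 5.4)
Numerator = 5.5100
Denominator = 14.4200
COM = 0.3821


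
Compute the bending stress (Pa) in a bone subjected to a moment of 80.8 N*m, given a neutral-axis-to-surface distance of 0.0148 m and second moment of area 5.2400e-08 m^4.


sigma = M * c / I
sigma = 80.8 * 0.0148 / 5.2400e-08
M * c = 1.1958
sigma = 2.2821e+07


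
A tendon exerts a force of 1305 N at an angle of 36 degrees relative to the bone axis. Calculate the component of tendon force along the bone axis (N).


F_eff = F_tendon * cos(theta)
theta = 36 deg = 0.6283 rad
cos(theta) = 0.8090
F_eff = 1305 * 0.8090
F_eff = 1055.7672


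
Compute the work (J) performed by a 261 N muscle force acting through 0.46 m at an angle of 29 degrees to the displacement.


W = F * d * cos(theta)
theta = 29 deg = 0.5061 rad
cos(theta) = 0.8746
W = 261 * 0.46 * 0.8746
W = 105.0068


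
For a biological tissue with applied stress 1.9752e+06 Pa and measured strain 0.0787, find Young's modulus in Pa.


E = stress / strain
E = 1.9752e+06 / 0.0787
E = 2.5098e+07


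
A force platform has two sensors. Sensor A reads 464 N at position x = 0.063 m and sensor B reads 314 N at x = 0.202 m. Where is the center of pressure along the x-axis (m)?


COP_x = (F1*x1 + F2*x2) / (F1 + F2)
COP_x = (464*0.063 + 314*0.202) / (464 + 314)
Numerator = 92.6600
Denominator = 778
COP_x = 0.1191


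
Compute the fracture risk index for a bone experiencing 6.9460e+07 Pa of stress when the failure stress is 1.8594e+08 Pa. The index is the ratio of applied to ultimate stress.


FRI = applied / ultimate
FRI = 6.9460e+07 / 1.8594e+08
FRI = 0.3736


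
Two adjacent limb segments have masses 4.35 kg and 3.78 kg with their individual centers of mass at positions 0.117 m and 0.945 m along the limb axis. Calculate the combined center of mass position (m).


COM = (m1*x1 + m2*x2) / (m1 + m2)
COM = (4.35*0.117 + 3.78*0.945) / (4.35 + 3.78)
Numerator = 4.0810
Denominator = 8.1300
COM = 0.5020


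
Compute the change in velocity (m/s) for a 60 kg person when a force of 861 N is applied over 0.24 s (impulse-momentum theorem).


J = F * dt = 861 * 0.24 = 206.6400 N*s
delta_v = J / m
delta_v = 206.6400 / 60
delta_v = 3.4440


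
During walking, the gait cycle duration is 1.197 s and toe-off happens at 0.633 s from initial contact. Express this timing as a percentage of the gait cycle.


pct = (event_time / cycle_time) * 100
pct = (0.633 / 1.197) * 100
ratio = 0.5288
pct = 52.8822
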